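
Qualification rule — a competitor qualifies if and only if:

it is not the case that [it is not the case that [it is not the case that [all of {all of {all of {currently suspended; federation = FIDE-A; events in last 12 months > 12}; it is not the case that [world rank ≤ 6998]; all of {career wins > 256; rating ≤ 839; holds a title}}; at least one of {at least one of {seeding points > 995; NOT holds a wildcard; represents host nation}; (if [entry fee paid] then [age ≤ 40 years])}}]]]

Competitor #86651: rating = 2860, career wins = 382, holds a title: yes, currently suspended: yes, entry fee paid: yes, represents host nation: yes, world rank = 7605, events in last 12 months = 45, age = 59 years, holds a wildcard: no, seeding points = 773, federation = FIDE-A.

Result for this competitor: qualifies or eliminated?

Atomic conditions:
  currently suspended: yes → true
  federation = FIDE-A: FIDE-A == FIDE-A is true
  events in last 12 months > 12: 45 > 12 is true
  world rank ≤ 6998: 7605 ≤ 6998 is false
  career wins > 256: 382 > 256 is true
  rating ≤ 839: 2860 ≤ 839 is false
  holds a title: yes → true
  seeding points > 995: 773 > 995 is false
  NOT holds a wildcard: no → true
  represents host nation: yes → true
  entry fee paid: yes → true
  age ≤ 40 years: 59 ≤ 40 is false
Combine:
[1.1.1.1.1] true AND true AND true = true
[1.1.1.1.2] NOT false = true
[1.1.1.1.3] true AND false AND true = false
[1.1.1.1] true AND true AND false = false
[1.1.1.2.1] false OR true OR true = true
[1.1.1.2.2] true → false = false
[1.1.1.2] true OR false = true
[1.1.1] false AND true = false
[1.1] NOT false = true
[1] NOT true = false
[root] NOT false = true
Overall: true → qualifies

Qualifies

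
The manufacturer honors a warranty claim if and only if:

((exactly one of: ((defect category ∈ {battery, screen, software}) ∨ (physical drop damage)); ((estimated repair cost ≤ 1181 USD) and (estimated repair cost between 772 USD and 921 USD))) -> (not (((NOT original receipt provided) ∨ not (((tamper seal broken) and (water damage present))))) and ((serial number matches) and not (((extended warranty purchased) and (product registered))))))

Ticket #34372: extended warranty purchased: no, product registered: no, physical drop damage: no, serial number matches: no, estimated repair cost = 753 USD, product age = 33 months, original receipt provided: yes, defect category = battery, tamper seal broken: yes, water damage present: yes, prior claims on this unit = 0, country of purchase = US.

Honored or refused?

Refused

Atomic conditions:
  defect category ∈ {battery, screen, software}: battery is in the set → true
  physical drop damage: no → false
  estimated repair cost ≤ 1181 USD: 753 ≤ 1181 is true
  estimated repair cost between 772 USD and 921 USD: 753 in [772, 921] is false
  NOT original receipt provided: yes → false
  tamper seal broken: yes → true
  water damage present: yes → true
  serial number matches: no → false
  extended warranty purchased: no → false
  product registered: no → false
Combine:
[1.1] true OR false = true
[1.2] true AND false = false
[1] exactly-one(true, false) = true
[2.1.1.2.1] true AND true = true
[2.1.1.2] NOT true = false
[2.1.1] false OR false = false
[2.1] NOT false = true
[2.2.2.1] false AND false = false
[2.2.2] NOT false = true
[2.2] false AND true = false
[2] true AND false = false
[root] true → false = false
Overall: false → refused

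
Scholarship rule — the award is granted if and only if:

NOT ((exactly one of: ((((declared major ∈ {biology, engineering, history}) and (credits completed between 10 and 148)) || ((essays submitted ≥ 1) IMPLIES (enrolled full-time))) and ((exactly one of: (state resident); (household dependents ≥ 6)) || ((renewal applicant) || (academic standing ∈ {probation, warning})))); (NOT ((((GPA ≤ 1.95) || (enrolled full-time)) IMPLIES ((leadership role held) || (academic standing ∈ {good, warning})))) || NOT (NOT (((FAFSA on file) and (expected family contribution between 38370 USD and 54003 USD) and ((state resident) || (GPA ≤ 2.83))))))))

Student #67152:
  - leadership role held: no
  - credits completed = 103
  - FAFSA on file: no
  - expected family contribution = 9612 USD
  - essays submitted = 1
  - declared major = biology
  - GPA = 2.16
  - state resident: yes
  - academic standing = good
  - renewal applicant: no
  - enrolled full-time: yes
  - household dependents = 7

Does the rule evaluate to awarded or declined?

Awarded

Atomic conditions:
  declared major ∈ {biology, engineering, history}: biology is in the set → true
  credits completed between 10 and 148: 103 in [10, 148] is true
  essays submitted ≥ 1: 1 ≥ 1 is true
  enrolled full-time: yes → true
  state resident: yes → true
  household dependents ≥ 6: 7 ≥ 6 is true
  renewal applicant: no → false
  academic standing ∈ {probation, warning}: good is not in the set → false
  GPA ≤ 1.95: 2.16 ≤ 1.95 is false
  leadership role held: no → false
  academic standing ∈ {good, warning}: good is in the set → true
  FAFSA on file: no → false
  expected family contribution between 38370 USD and 54003 USD: 9612 in [38370, 54003] is false
  GPA ≤ 2.83: 2.16 ≤ 2.83 is true
Combine:
[1.1.1.1] true AND true = true
[1.1.1.2] true → true = true
[1.1.1] true OR true = true
[1.1.2.1] exactly-one(true, true) = false
[1.1.2.2] false OR false = false
[1.1.2] false OR false = false
[1.1] true AND false = false
[1.2.1.1.1] false OR true = true
[1.2.1.1.2] false OR true = true
[1.2.1.1] true → true = true
[1.2.1] NOT true = false
[1.2.2.1.1.3] true OR true = true
[1.2.2.1.1] false AND false AND true = false
[1.2.2.1] NOT false = true
[1.2.2] NOT true = false
[1.2] false OR false = false
[1] exactly-one(false, false) = false
[root] NOT false = true
Overall: true → awarded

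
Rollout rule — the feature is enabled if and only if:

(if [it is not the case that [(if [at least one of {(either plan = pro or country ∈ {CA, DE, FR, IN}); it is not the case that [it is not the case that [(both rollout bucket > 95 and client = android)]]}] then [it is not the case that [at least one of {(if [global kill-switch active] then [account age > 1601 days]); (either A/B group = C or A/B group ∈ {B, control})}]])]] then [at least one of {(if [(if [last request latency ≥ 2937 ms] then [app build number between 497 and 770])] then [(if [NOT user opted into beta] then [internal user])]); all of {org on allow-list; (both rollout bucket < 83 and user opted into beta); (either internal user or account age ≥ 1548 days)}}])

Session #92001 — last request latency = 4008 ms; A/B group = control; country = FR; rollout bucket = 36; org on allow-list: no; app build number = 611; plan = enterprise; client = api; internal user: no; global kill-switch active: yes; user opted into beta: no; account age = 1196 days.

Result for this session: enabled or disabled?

Disabled

Atomic conditions:
  plan = pro: enterprise == pro is false
  country ∈ {CA, DE, FR, IN}: FR is in the set → true
  rollout bucket > 95: 36 > 95 is false
  client = android: api == android is false
  global kill-switch active: yes → true
  account age > 1601 days: 1196 > 1601 is false
  A/B group = C: control == C is false
  A/B group ∈ {B, control}: control is in the set → true
  last request latency ≥ 2937 ms: 4008 ≥ 2937 is true
  app build number between 497 and 770: 611 in [497, 770] is true
  NOT user opted into beta: no → true
  internal user: no → false
  org on allow-list: no → false
  rollout bucket < 83: 36 < 83 is true
  user opted into beta: no → false
  account age ≥ 1548 days: 1196 ≥ 1548 is false
Combine:
[1.1.1.1] false OR true = true
[1.1.1.2.1.1] false AND false = false
[1.1.1.2.1] NOT false = true
[1.1.1.2] NOT true = false
[1.1.1] true OR false = true
[1.1.2.1.1] true → false = false
[1.1.2.1.2] false OR true = true
[1.1.2.1] false OR true = true
[1.1.2] NOT true = false
[1.1] true → false = false
[1] NOT false = true
[2.1.1] true → true = true
[2.1.2] true → false = false
[2.1] true → false = false
[2.2.2] true AND false = false
[2.2.3] false OR false = false
[2.2] false AND false AND false = false
[2] false OR false = false
[root] true → false = false
Overall: false → disabled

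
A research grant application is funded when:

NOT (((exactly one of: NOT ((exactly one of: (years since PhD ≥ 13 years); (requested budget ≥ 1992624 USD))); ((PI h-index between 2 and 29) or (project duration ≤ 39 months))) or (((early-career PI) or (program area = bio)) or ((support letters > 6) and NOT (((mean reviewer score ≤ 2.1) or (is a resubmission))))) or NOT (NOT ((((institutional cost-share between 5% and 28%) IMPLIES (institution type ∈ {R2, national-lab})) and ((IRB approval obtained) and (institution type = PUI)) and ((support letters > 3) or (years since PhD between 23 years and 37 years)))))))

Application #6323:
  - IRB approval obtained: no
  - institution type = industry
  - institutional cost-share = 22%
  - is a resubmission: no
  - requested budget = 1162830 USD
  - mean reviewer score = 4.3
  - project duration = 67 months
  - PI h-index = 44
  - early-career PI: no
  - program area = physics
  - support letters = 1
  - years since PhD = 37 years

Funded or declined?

Funded

Atomic conditions:
  years since PhD ≥ 13 years: 37 ≥ 13 is true
  requested budget ≥ 1992624 USD: 1162830 ≥ 1992624 is false
  PI h-index between 2 and 29: 44 in [2, 29] is false
  project duration ≤ 39 months: 67 ≤ 39 is false
  early-career PI: no → false
  program area = bio: physics == bio is false
  support letters > 6: 1 > 6 is false
  mean reviewer score ≤ 2.1: 4.3 ≤ 2.1 is false
  is a resubmission: no → false
  institutional cost-share between 5% and 28%: 22 in [5, 28] is true
  institution type ∈ {R2, national-lab}: industry is not in the set → false
  IRB approval obtained: no → false
  institution type = PUI: industry == PUI is false
  support letters > 3: 1 > 3 is false
  years since PhD between 23 years and 37 years: 37 in [23, 37] is true
Combine:
[1.1.1.1] exactly-one(true, false) = true
[1.1.1] NOT true = false
[1.1.2] false OR false = false
[1.1] exactly-one(false, false) = false
[1.2.1] false OR false = false
[1.2.2.2.1] false OR false = false
[1.2.2.2] NOT false = true
[1.2.2] false AND true = false
[1.2] false OR false = false
[1.3.1.1.1] true → false = false
[1.3.1.1.2] false AND false = false
[1.3.1.1.3] false OR true = true
[1.3.1.1] false AND false AND true = false
[1.3.1] NOT false = true
[1.3] NOT true = false
[1] false OR false OR false = false
[root] NOT false = true
Overall: true → funded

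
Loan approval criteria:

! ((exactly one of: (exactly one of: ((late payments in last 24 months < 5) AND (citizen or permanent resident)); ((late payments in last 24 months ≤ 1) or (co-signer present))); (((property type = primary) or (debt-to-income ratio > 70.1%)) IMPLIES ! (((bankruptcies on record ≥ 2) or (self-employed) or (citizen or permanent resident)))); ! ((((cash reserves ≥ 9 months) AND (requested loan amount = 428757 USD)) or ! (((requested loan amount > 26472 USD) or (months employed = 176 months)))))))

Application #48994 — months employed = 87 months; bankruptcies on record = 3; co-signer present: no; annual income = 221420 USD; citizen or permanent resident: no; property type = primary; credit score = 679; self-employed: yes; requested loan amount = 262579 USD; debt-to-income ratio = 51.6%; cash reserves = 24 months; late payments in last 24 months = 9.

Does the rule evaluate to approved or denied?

Denied

Atomic conditions:
  late payments in last 24 months < 5: 9 < 5 is false
  citizen or permanent resident: no → false
  late payments in last 24 months ≤ 1: 9 ≤ 1 is false
  co-signer present: no → false
  property type = primary: primary == primary is true
  debt-to-income ratio > 70.1%: 51.6 > 70.1 is false
  bankruptcies on record ≥ 2: 3 ≥ 2 is true
  self-employed: yes → true
  cash reserves ≥ 9 months: 24 ≥ 9 is true
  requested loan amount = 428757 USD: 262579 == 428757 is false
  requested loan amount > 26472 USD: 262579 > 26472 is true
  months employed = 176 months: 87 == 176 is false
Combine:
[1.1.1] false AND false = false
[1.1.2] false OR false = false
[1.1] exactly-one(false, false) = false
[1.2.1] true OR false = true
[1.2.2.1] true OR true OR false = true
[1.2.2] NOT true = false
[1.2] true → false = false
[1.3.1.1] true AND false = false
[1.3.1.2.1] true OR false = true
[1.3.1.2] NOT true = false
[1.3.1] false OR false = false
[1.3] NOT false = true
[1] exactly-one(false, false, true) = true
[root] NOT true = false
Overall: false → denied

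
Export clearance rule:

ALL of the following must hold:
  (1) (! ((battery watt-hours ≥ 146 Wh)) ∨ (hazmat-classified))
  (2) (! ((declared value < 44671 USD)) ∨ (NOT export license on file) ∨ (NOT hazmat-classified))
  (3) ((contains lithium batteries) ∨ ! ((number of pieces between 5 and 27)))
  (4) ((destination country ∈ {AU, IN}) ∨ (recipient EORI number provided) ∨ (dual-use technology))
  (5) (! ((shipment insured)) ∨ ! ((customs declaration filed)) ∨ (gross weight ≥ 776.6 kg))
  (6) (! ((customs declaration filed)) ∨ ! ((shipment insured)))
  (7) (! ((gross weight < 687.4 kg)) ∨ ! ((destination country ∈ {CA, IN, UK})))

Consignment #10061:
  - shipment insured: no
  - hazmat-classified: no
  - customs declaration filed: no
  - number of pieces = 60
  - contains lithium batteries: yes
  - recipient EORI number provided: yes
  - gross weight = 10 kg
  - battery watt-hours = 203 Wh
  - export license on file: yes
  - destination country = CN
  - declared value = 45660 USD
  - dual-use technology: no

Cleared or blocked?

Atomic conditions:
  battery watt-hours ≥ 146 Wh: 203 ≥ 146 is true
  hazmat-classified: no → false
  declared value < 44671 USD: 45660 < 44671 is false
  NOT export license on file: yes → false
  NOT hazmat-classified: no → true
  contains lithium batteries: yes → true
  number of pieces between 5 and 27: 60 in [5, 27] is false
  destination country ∈ {AU, IN}: CN is not in the set → false
  recipient EORI number provided: yes → true
  dual-use technology: no → false
  shipment insured: no → false
  customs declaration filed: no → false
  gross weight ≥ 776.6 kg: 10 ≥ 776.6 is false
  gross weight < 687.4 kg: 10 < 687.4 is true
  destination country ∈ {CA, IN, UK}: CN is not in the set → false
Combine:
[1.1] NOT true = false
[1] false OR false = false
[2.1] NOT false = true
[2] true OR false OR true = true
[3.2] NOT false = true
[3] true OR true = true
[4] false OR true OR false = true
[5.1] NOT false = true
[5.2] NOT false = true
[5] true OR true OR false = true
[6.1] NOT false = true
[6.2] NOT false = true
[6] true OR true = true
[7.1] NOT true = false
[7.2] NOT false = true
[7] false OR true = true
[root] false AND true AND true AND true AND true AND true AND true = false
Overall: false → blocked

Blocked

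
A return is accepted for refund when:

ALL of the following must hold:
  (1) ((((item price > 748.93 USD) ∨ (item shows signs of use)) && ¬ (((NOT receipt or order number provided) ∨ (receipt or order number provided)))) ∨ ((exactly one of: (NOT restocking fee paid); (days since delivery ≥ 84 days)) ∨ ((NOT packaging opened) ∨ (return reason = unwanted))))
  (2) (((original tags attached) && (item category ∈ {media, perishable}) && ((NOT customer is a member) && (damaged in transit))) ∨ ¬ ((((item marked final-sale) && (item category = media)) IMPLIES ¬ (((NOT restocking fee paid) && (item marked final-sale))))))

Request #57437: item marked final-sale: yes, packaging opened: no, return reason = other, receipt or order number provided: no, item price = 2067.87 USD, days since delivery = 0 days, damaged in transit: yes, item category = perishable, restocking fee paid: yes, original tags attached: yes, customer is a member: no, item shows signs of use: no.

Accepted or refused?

Accepted

Atomic conditions:
  item price > 748.93 USD: 2067.87 > 748.93 is true
  item shows signs of use: no → false
  NOT receipt or order number provided: no → true
  receipt or order number provided: no → false
  NOT restocking fee paid: yes → false
  days since delivery ≥ 84 days: 0 ≥ 84 is false
  NOT packaging opened: no → true
  return reason = unwanted: other == unwanted is false
  original tags attached: yes → true
  item category ∈ {media, perishable}: perishable is in the set → true
  NOT customer is a member: no → true
  damaged in transit: yes → true
  item marked final-sale: yes → true
  item category = media: perishable == media is false
Combine:
[1.1.1] true OR false = true
[1.1.2.1] true OR false = true
[1.1.2] NOT true = false
[1.1] true AND false = false
[1.2.1] exactly-one(false, false) = false
[1.2.2] true OR false = true
[1.2] false OR true = true
[1] false OR true = true
[2.1.3] true AND true = true
[2.1] true AND true AND true = true
[2.2.1.1] true AND false = false
[2.2.1.2.1] false AND true = false
[2.2.1.2] NOT false = true
[2.2.1] false → true (antecedent false ⇒ implication holds) = true
[2.2] NOT true = false
[2] true OR false = true
[root] true AND true = true
Overall: true → accepted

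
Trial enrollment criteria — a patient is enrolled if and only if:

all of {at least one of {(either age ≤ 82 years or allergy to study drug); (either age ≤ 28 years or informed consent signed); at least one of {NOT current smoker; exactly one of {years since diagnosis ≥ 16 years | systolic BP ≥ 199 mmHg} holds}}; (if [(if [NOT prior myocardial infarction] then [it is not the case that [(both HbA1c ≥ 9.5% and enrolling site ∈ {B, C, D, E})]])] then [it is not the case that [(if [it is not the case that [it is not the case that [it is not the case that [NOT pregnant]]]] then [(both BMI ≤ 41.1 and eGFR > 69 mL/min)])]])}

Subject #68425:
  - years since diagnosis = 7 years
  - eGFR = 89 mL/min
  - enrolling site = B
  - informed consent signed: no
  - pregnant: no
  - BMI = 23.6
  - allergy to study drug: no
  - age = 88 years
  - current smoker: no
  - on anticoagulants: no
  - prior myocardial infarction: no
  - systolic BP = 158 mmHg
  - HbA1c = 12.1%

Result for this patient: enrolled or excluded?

Enrolled

Atomic conditions:
  age ≤ 82 years: 88 ≤ 82 is false
  allergy to study drug: no → false
  age ≤ 28 years: 88 ≤ 28 is false
  informed consent signed: no → false
  NOT current smoker: no → true
  years since diagnosis ≥ 16 years: 7 ≥ 16 is false
  systolic BP ≥ 199 mmHg: 158 ≥ 199 is false
  NOT prior myocardial infarction: no → true
  HbA1c ≥ 9.5%: 12.1 ≥ 9.5 is true
  enrolling site ∈ {B, C, D, E}: B is in the set → true
  NOT pregnant: no → true
  BMI ≤ 41.1: 23.6 ≤ 41.1 is true
  eGFR > 69 mL/min: 89 > 69 is true
Combine:
[1.1] false OR false = false
[1.2] false OR false = false
[1.3.2] exactly-one(false, false) = false
[1.3] true OR false = true
[1] false OR false OR true = true
[2.1.2.1] true AND true = true
[2.1.2] NOT true = false
[2.1] true → false = false
[2.2.1.1.1.1] NOT true = false
[2.2.1.1.1] NOT false = true
[2.2.1.1] NOT true = false
[2.2.1.2] true AND true = true
[2.2.1] false → true (antecedent false ⇒ implication holds) = true
[2.2] NOT true = false
[2] false → false (antecedent false ⇒ implication holds) = true
[root] true AND true = true
Overall: true → enrolled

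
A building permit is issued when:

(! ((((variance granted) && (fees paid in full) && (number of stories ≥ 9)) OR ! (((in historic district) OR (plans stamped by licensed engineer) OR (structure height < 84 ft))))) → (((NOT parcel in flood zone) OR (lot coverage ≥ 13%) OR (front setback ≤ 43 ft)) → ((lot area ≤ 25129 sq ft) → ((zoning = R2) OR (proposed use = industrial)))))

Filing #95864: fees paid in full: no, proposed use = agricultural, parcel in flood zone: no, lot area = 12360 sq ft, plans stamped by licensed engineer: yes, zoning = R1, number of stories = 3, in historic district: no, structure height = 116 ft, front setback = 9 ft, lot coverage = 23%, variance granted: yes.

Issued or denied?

Denied

Atomic conditions:
  variance granted: yes → true
  fees paid in full: no → false
  number of stories ≥ 9: 3 ≥ 9 is false
  in historic district: no → false
  plans stamped by licensed engineer: yes → true
  structure height < 84 ft: 116 < 84 is false
  NOT parcel in flood zone: no → true
  lot coverage ≥ 13%: 23 ≥ 13 is true
  front setback ≤ 43 ft: 9 ≤ 43 is true
  lot area ≤ 25129 sq ft: 12360 ≤ 25129 is true
  zoning = R2: R1 == R2 is false
  proposed use = industrial: agricultural == industrial is false
Combine:
[1.1.1] true AND false AND false = false
[1.1.2.1] false OR true OR false = true
[1.1.2] NOT true = false
[1.1] false OR false = false
[1] NOT false = true
[2.1] true OR true OR true = true
[2.2.2] false OR false = false
[2.2] true → false = false
[2] true → false = false
[root] true → false = false
Overall: false → denied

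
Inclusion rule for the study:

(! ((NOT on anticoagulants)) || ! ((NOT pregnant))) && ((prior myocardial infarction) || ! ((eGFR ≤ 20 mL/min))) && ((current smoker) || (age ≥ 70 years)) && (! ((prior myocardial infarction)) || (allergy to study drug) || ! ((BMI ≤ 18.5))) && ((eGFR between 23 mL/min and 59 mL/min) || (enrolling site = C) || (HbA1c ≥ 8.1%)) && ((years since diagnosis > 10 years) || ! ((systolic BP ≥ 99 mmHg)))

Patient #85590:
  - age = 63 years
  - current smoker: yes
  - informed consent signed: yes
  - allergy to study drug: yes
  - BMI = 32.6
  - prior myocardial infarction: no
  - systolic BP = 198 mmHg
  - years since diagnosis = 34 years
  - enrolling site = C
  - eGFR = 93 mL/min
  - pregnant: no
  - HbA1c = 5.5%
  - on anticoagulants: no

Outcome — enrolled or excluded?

Atomic conditions:
  NOT on anticoagulants: no → true
  NOT pregnant: no → true
  prior myocardial infarction: no → false
  eGFR ≤ 20 mL/min: 93 ≤ 20 is false
  current smoker: yes → true
  age ≥ 70 years: 63 ≥ 70 is false
  allergy to study drug: yes → true
  BMI ≤ 18.5: 32.6 ≤ 18.5 is false
  eGFR between 23 mL/min and 59 mL/min: 93 in [23, 59] is false
  enrolling site = C: C == C is true
  HbA1c ≥ 8.1%: 5.5 ≥ 8.1 is false
  years since diagnosis > 10 years: 34 > 10 is true
  systolic BP ≥ 99 mmHg: 198 ≥ 99 is true
Combine:
[1.1] NOT true = false
[1.2] NOT true = false
[1] false OR false = false
[2.2] NOT false = true
[2] false OR true = true
[3] true OR false = true
[4.1] NOT false = true
[4.3] NOT false = true
[4] true OR true OR true = true
[5] false OR true OR false = true
[6.2] NOT true = false
[6] true OR false = true
[root] false AND true AND true AND true AND true AND true = false
Overall: false → excluded

Excluded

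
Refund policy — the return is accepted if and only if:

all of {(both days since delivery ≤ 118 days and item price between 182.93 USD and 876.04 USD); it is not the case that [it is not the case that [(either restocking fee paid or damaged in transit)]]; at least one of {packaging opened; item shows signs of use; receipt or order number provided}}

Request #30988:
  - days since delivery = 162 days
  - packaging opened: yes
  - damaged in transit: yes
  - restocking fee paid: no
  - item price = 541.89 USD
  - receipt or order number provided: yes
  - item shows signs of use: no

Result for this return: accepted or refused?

Refused

Atomic conditions:
  days since delivery ≤ 118 days: 162 ≤ 118 is false
  item price between 182.93 USD and 876.04 USD: 541.89 in [182.93, 876.04] is true
  restocking fee paid: no → false
  damaged in transit: yes → true
  packaging opened: yes → true
  item shows signs of use: no → false
  receipt or order number provided: yes → true
Combine:
[1] false AND true = false
[2.1.1] false OR true = true
[2.1] NOT true = false
[2] NOT false = true
[3] true OR false OR true = true
[root] false AND true AND true = false
Overall: false → refused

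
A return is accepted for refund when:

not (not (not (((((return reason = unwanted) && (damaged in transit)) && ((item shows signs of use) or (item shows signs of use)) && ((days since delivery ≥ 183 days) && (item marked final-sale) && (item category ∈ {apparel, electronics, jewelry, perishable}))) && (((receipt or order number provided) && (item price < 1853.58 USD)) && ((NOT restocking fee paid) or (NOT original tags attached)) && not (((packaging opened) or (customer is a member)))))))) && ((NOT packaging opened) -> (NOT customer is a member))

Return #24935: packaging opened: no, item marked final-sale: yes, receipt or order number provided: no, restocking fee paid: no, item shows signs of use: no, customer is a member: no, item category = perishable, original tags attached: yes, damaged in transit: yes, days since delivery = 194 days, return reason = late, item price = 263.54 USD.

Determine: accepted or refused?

Accepted

Atomic conditions:
  return reason = unwanted: late == unwanted is false
  damaged in transit: yes → true
  item shows signs of use: no → false
  days since delivery ≥ 183 days: 194 ≥ 183 is true
  item marked final-sale: yes → true
  item category ∈ {apparel, electronics, jewelry, perishable}: perishable is in the set → true
  receipt or order number provided: no → false
  item price < 1853.58 USD: 263.54 < 1853.58 is true
  NOT restocking fee paid: no → true
  NOT original tags attached: yes → false
  packaging opened: no → false
  customer is a member: no → false
  NOT packaging opened: no → true
  NOT customer is a member: no → true
Combine:
[1.1.1.1.1.1] false AND true = false
[1.1.1.1.1.2] false OR false = false
[1.1.1.1.1.3] true AND true AND true = true
[1.1.1.1.1] false AND false AND true = false
[1.1.1.1.2.1] false AND true = false
[1.1.1.1.2.2] true OR false = true
[1.1.1.1.2.3.1] false OR false = false
[1.1.1.1.2.3] NOT false = true
[1.1.1.1.2] false AND true AND true = false
[1.1.1.1] false AND false = false
[1.1.1] NOT false = true
[1.1] NOT true = false
[1] NOT false = true
[2] true → true = true
[root] true AND true = true
Overall: true → accepted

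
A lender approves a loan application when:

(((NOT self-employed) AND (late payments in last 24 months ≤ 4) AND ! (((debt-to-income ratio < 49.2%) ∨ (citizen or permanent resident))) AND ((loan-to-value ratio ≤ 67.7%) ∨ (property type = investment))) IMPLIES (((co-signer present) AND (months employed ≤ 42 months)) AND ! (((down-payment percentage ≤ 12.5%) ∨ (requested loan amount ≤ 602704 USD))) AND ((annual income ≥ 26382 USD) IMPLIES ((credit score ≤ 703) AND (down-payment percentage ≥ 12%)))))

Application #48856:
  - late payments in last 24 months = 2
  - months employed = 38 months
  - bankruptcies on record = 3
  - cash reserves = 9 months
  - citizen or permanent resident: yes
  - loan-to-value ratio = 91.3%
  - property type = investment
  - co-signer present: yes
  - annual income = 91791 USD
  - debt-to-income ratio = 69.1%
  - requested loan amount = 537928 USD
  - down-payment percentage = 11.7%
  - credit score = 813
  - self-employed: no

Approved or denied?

Atomic conditions:
  NOT self-employed: no → true
  late payments in last 24 months ≤ 4: 2 ≤ 4 is true
  debt-to-income ratio < 49.2%: 69.1 < 49.2 is false
  citizen or permanent resident: yes → true
  loan-to-value ratio ≤ 67.7%: 91.3 ≤ 67.7 is false
  property type = investment: investment == investment is true
  co-signer present: yes → true
  months employed ≤ 42 months: 38 ≤ 42 is true
  down-payment percentage ≤ 12.5%: 11.7 ≤ 12.5 is true
  requested loan amount ≤ 602704 USD: 537928 ≤ 602704 is true
  annual income ≥ 26382 USD: 91791 ≥ 26382 is true
  credit score ≤ 703: 813 ≤ 703 is false
  down-payment percentage ≥ 12%: 11.7 ≥ 12 is false
Combine:
[1.3.1] false OR true = true
[1.3] NOT true = false
[1.4] false OR true = true
[1] true AND true AND false AND true = false
[2.1] true AND true = true
[2.2.1] true OR true = true
[2.2] NOT true = false
[2.3.2] false AND false = false
[2.3] true → false = false
[2] true AND false AND false = false
[root] false → false (antecedent false ⇒ implication holds) = true
Overall: true → approved

Approved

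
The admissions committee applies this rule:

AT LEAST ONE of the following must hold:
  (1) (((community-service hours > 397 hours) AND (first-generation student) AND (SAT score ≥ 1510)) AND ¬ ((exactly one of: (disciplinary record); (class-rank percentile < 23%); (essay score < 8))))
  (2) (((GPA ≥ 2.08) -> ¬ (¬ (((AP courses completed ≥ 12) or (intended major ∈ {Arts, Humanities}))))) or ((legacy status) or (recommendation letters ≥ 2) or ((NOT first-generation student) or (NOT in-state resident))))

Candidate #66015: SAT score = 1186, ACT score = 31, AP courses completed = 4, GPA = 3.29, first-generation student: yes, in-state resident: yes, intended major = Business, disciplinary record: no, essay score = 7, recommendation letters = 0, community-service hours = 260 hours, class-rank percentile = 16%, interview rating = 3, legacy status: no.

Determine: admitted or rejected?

Rejected

Atomic conditions:
  community-service hours > 397 hours: 260 > 397 is false
  first-generation student: yes → true
  SAT score ≥ 1510: 1186 ≥ 1510 is false
  disciplinary record: no → false
  class-rank percentile < 23%: 16 < 23 is true
  essay score < 8: 7 < 8 is true
  GPA ≥ 2.08: 3.29 ≥ 2.08 is true
  AP courses completed ≥ 12: 4 ≥ 12 is false
  intended major ∈ {Arts, Humanities}: Business is not in the set → false
  legacy status: no → false
  recommendation letters ≥ 2: 0 ≥ 2 is false
  NOT first-generation student: yes → false
  NOT in-state resident: yes → false
Combine:
[1.1] false AND true AND false = false
[1.2.1] exactly-one(false, true, true) = false
[1.2] NOT false = true
[1] false AND true = false
[2.1.2.1.1] false OR false = false
[2.1.2.1] NOT false = true
[2.1.2] NOT true = false
[2.1] true → false = false
[2.2.3] false OR false = false
[2.2] false OR false OR false = false
[2] false OR false = false
[root] false OR false = false
Overall: false → rejected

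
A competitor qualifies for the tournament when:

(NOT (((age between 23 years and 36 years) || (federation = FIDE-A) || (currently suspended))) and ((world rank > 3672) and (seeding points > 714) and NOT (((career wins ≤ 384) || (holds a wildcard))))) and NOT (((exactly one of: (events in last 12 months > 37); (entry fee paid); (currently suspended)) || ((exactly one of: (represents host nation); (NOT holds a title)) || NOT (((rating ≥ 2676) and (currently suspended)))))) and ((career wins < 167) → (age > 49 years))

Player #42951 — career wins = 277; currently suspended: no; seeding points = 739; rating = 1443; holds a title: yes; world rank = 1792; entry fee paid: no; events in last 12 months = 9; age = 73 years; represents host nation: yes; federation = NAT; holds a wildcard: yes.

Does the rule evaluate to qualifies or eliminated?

Atomic conditions:
  age between 23 years and 36 years: 73 in [23, 36] is false
  federation = FIDE-A: NAT == FIDE-A is false
  currently suspended: no → false
  world rank > 3672: 1792 > 3672 is false
  seeding points > 714: 739 > 714 is true
  career wins ≤ 384: 277 ≤ 384 is true
  holds a wildcard: yes → true
  events in last 12 months > 37: 9 > 37 is false
  entry fee paid: no → false
  represents host nation: yes → true
  NOT holds a title: yes → false
  rating ≥ 2676: 1443 ≥ 2676 is false
  career wins < 167: 277 < 167 is false
  age > 49 years: 73 > 49 is true
Combine:
[1.1.1] false OR false OR false = false
[1.1] NOT false = true
[1.2.3.1] true OR true = true
[1.2.3] NOT true = false
[1.2] false AND true AND false = false
[1] true AND false = false
[2.1.1] exactly-one(false, false, false) = false
[2.1.2.1] exactly-one(true, false) = true
[2.1.2.2.1] false AND false = false
[2.1.2.2] NOT false = true
[2.1.2] true OR true = true
[2.1] false OR true = true
[2] NOT true = false
[3] false → true (antecedent false ⇒ implication holds) = true
[root] false AND false AND true = false
Overall: false → eliminated

Eliminated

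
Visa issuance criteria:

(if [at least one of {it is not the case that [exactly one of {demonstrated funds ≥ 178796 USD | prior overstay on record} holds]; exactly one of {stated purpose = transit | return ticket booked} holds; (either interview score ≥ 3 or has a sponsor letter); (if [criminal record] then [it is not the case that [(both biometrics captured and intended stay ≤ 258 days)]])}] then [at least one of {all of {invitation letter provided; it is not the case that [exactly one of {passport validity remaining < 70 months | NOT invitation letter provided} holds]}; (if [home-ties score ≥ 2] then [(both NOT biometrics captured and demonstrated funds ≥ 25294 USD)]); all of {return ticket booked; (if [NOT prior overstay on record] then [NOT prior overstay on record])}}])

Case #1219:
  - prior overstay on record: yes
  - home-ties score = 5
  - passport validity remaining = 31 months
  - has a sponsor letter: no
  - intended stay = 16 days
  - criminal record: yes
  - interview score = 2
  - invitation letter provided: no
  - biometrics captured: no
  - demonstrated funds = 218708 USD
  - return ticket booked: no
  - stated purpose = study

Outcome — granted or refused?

Atomic conditions:
  demonstrated funds ≥ 178796 USD: 218708 ≥ 178796 is true
  prior overstay on record: yes → true
  stated purpose = transit: study == transit is false
  return ticket booked: no → false
  interview score ≥ 3: 2 ≥ 3 is false
  has a sponsor letter: no → false
  criminal record: yes → true
  biometrics captured: no → false
  intended stay ≤ 258 days: 16 ≤ 258 is true
  invitation letter provided: no → false
  passport validity remaining < 70 months: 31 < 70 is true
  NOT invitation letter provided: no → true
  home-ties score ≥ 2: 5 ≥ 2 is true
  NOT biometrics captured: no → true
  demonstrated funds ≥ 25294 USD: 218708 ≥ 25294 is true
  NOT prior overstay on record: yes → false
Combine:
[1.1.1] exactly-one(true, true) = false
[1.1] NOT false = true
[1.2] exactly-one(false, false) = false
[1.3] false OR false = false
[1.4.2.1] false AND true = false
[1.4.2] NOT false = true
[1.4] true → true = true
[1] true OR false OR false OR true = true
[2.1.2.1] exactly-one(true, true) = false
[2.1.2] NOT false = true
[2.1] false AND true = false
[2.2.2] true AND true = true
[2.2] true → true = true
[2.3.2] false → false (antecedent false ⇒ implication holds) = true
[2.3] false AND true = false
[2] false OR true OR false = true
[root] true → true = true
Overall: true → granted

Granted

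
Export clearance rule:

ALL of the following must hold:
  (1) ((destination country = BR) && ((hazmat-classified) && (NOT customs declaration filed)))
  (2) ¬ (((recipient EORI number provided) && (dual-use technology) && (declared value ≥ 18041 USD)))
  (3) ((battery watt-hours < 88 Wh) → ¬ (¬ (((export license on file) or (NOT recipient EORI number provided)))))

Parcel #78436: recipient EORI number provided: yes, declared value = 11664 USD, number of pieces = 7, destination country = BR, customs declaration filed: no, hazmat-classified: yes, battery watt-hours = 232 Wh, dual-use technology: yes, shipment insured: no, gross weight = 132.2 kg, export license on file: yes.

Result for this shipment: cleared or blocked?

Atomic conditions:
  destination country = BR: BR == BR is true
  hazmat-classified: yes → true
  NOT customs declaration filed: no → true
  recipient EORI number provided: yes → true
  dual-use technology: yes → true
  declared value ≥ 18041 USD: 11664 ≥ 18041 is false
  battery watt-hours < 88 Wh: 232 < 88 is false
  export license on file: yes → true
  NOT recipient EORI number provided: yes → false
Combine:
[1.2] true AND true = true
[1] true AND true = true
[2.1] true AND true AND false = false
[2] NOT false = true
[3.2.1.1] true OR false = true
[3.2.1] NOT true = false
[3.2] NOT false = true
[3] false → true (antecedent false ⇒ implication holds) = true
[root] true AND true AND true = true
Overall: true → cleared

Cleared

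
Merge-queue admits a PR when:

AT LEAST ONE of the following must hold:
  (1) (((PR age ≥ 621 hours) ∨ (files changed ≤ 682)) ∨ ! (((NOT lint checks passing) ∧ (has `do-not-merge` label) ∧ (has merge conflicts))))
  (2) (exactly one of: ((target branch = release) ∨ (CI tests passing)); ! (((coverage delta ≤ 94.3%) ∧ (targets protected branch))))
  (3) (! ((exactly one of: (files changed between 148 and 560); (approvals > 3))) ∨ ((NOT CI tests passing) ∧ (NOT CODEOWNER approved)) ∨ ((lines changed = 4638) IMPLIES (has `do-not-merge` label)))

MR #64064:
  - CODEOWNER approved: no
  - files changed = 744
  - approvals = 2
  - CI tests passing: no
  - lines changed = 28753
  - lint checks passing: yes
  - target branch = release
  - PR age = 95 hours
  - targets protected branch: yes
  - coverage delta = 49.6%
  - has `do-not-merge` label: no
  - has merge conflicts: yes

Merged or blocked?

Merged

Atomic conditions:
  PR age ≥ 621 hours: 95 ≥ 621 is false
  files changed ≤ 682: 744 ≤ 682 is false
  NOT lint checks passing: yes → false
  has `do-not-merge` label: no → false
  has merge conflicts: yes → true
  target branch = release: release == release is true
  CI tests passing: no → false
  coverage delta ≤ 94.3%: 49.6 ≤ 94.3 is true
  targets protected branch: yes → true
  files changed between 148 and 560: 744 in [148, 560] is false
  approvals > 3: 2 > 3 is false
  NOT CI tests passing: no → true
  NOT CODEOWNER approved: no → true
  lines changed = 4638: 28753 == 4638 is false
Combine:
[1.1] false OR false = false
[1.2.1] false AND false AND true = false
[1.2] NOT false = true
[1] false OR true = true
[2.1] true OR false = true
[2.2.1] true AND true = true
[2.2] NOT true = false
[2] exactly-one(true, false) = true
[3.1.1] exactly-one(false, false) = false
[3.1] NOT false = true
[3.2] true AND true = true
[3.3] false → false (antecedent false ⇒ implication holds) = true
[3] true OR true OR true = true
[root] true OR true OR true = true
Overall: true → merged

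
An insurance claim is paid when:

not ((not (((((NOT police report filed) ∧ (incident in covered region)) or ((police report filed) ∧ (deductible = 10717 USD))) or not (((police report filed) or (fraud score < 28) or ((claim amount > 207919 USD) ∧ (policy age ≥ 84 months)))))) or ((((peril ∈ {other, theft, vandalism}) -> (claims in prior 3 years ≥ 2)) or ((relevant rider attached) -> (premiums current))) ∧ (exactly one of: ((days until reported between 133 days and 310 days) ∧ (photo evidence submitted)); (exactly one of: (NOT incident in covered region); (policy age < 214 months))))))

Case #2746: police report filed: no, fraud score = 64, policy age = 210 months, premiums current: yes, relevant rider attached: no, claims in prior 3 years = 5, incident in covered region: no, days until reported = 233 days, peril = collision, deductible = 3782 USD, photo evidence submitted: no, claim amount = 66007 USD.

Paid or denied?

Paid

Atomic conditions:
  NOT police report filed: no → true
  incident in covered region: no → false
  police report filed: no → false
  deductible = 10717 USD: 3782 == 10717 is false
  fraud score < 28: 64 < 28 is false
  claim amount > 207919 USD: 66007 > 207919 is false
  policy age ≥ 84 months: 210 ≥ 84 is true
  peril ∈ {other, theft, vandalism}: collision is not in the set → false
  claims in prior 3 years ≥ 2: 5 ≥ 2 is true
  relevant rider attached: no → false
  premiums current: yes → true
  days until reported between 133 days and 310 days: 233 in [133, 310] is true
  photo evidence submitted: no → false
  NOT incident in covered region: no → true
  policy age < 214 months: 210 < 214 is true
Combine:
[1.1.1.1.1] true AND false = false
[1.1.1.1.2] false AND false = false
[1.1.1.1] false OR false = false
[1.1.1.2.1.3] false AND true = false
[1.1.1.2.1] false OR false OR false = false
[1.1.1.2] NOT false = true
[1.1.1] false OR true = true
[1.1] NOT true = false
[1.2.1.1] false → true (antecedent false ⇒ implication holds) = true
[1.2.1.2] false → true (antecedent false ⇒ implication holds) = true
[1.2.1] true OR true = true
[1.2.2.1] true AND false = false
[1.2.2.2] exactly-one(true, true) = false
[1.2.2] exactly-one(false, false) = false
[1.2] true AND false = false
[1] false OR false = false
[root] NOT false = true
Overall: true → paid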